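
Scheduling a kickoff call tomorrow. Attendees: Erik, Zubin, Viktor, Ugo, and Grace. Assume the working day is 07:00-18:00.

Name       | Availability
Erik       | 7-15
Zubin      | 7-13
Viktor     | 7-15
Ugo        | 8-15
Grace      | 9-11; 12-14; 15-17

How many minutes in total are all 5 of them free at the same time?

Erik ∩ Zubin: 07:00-13:00.
Erik ∩ Zubin ∩ Viktor: 07:00-13:00.
Erik ∩ Zubin ∩ Viktor ∩ Ugo: 08:00-13:00.
Erik ∩ Zubin ∩ Viktor ∩ Ugo ∩ Grace: 09:00-11:00, 12:00-13:00.
Summing the common windows: 120 + 60 = 180 minutes.

180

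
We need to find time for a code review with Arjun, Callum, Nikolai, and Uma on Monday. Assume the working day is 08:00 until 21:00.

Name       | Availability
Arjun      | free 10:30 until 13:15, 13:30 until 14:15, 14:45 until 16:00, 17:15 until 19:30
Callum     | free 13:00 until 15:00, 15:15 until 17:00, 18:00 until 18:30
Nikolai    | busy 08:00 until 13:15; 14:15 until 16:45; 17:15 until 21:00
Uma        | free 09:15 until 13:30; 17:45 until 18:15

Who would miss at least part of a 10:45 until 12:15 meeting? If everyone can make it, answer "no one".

Callum, Nikolai

Arjun free: 10:30-13:15, 13:30-14:15, 14:45-16:00, 17:15-19:30.
Callum free: 13:00-15:00, 15:15-17:00, 18:00-18:30.
Nikolai free: 13:15-14:15, 16:45-17:15 (invert busy blocks within the working day).
Uma free: 09:15-13:30, 17:45-18:15.
Arjun: free for 10:45-12:15. Callum: not fully free for 10:45-12:15. Nikolai: not fully free for 10:45-12:15. Uma: free for 10:45-12:15.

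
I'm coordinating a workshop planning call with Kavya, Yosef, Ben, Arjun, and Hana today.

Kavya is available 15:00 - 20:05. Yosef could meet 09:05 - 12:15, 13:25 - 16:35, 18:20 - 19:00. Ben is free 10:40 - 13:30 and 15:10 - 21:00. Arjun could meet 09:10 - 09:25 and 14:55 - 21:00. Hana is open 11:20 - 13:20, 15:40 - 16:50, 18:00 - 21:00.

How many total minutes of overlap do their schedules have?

Kavya ∩ Yosef: 15:00-16:35, 18:20-19:00.
Kavya ∩ Yosef ∩ Ben: 15:10-16:35, 18:20-19:00.
Kavya ∩ Yosef ∩ Ben ∩ Arjun: 15:10-16:35, 18:20-19:00.
Kavya ∩ Yosef ∩ Ben ∩ Arjun ∩ Hana: 15:40-16:35, 18:20-19:00.
Summing the common windows: 55 + 40 = 95 minutes.

95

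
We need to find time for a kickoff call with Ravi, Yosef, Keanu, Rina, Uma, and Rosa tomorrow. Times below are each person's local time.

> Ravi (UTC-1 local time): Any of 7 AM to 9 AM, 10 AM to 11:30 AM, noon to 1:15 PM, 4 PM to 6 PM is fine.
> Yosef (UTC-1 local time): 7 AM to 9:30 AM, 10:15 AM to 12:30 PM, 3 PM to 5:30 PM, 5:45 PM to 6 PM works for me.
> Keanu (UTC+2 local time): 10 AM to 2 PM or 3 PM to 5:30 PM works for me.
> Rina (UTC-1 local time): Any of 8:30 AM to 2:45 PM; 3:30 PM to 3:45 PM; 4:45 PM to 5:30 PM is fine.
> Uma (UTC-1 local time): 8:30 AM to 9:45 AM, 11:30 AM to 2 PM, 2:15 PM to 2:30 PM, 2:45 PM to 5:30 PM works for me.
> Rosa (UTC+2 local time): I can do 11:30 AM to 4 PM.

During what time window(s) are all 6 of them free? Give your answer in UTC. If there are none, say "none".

Ravi in UTC: 08:00-10:00, 11:00-12:30, 13:00-14:15, 17:00-19:00 (add 1h to convert from UTC-1).
Yosef in UTC: 08:00-10:30, 11:15-13:30, 16:00-18:30, 18:45-19:00 (add 1h to convert from UTC-1).
Keanu in UTC: 08:00-12:00, 13:00-15:30 (subtract 2h to convert from UTC+2).
Rina in UTC: 09:30-15:45, 16:30-16:45, 17:45-18:30 (add 1h to convert from UTC-1).
Uma in UTC: 09:30-10:45, 12:30-15:00, 15:15-15:30, 15:45-18:30 (add 1h to convert from UTC-1).
Rosa in UTC: 09:30-14:00 (subtract 2h to convert from UTC+2).
Ravi ∩ Yosef: 08:00-10:00, 11:15-12:30, 13:00-13:30, 17:00-18:30, 18:45-19:00.
Ravi ∩ Yosef ∩ Keanu: 08:00-10:00, 11:15-12:00, 13:00-13:30.
Ravi ∩ Yosef ∩ Keanu ∩ Rina: 09:30-10:00, 11:15-12:00, 13:00-13:30.
Ravi ∩ Yosef ∩ Keanu ∩ Rina ∩ Uma: 09:30-10:00, 13:00-13:30.
Ravi ∩ Yosef ∩ Keanu ∩ Rina ∩ Uma ∩ Rosa: 09:30-10:00, 13:00-13:30.

09:30-10:00, 13:00-13:30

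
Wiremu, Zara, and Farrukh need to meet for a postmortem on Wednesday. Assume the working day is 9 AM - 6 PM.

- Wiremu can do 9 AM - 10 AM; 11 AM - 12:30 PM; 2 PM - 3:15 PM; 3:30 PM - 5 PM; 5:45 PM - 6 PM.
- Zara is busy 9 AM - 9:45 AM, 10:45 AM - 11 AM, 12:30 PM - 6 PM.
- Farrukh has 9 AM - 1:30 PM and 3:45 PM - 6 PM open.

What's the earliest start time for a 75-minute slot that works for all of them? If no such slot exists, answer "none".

Wiremu free: 09:00-10:00, 11:00-12:30, 14:00-15:15, 15:30-17:00, 17:45-18:00.
Zara free: 09:45-10:45, 11:00-12:30 (invert busy blocks within the working day).
Farrukh free: 09:00-13:30, 15:45-18:00.
Wiremu ∩ Zara: 09:45-10:00, 11:00-12:30.
Wiremu ∩ Zara ∩ Farrukh: 09:45-10:00, 11:00-12:30.
The first common window of at least 75 minutes is 11:00-12:30, so the earliest start is 11:00.

11:00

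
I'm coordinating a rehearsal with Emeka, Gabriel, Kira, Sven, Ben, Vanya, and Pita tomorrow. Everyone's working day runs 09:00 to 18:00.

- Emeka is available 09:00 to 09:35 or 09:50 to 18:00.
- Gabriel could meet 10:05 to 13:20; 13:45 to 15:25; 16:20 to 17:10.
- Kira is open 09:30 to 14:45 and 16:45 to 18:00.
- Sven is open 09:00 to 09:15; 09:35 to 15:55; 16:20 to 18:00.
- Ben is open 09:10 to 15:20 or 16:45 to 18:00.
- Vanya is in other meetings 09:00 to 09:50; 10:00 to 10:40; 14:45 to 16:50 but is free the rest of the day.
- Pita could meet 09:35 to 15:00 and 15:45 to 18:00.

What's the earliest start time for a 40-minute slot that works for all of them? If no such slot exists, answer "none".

10:40

Emeka free: 09:00-09:35, 09:50-18:00.
Gabriel free: 10:05-13:20, 13:45-15:25, 16:20-17:10.
Kira free: 09:30-14:45, 16:45-18:00.
Sven free: 09:00-09:15, 09:35-15:55, 16:20-18:00.
Ben free: 09:10-15:20, 16:45-18:00.
Vanya free: 09:50-10:00, 10:40-14:45, 16:50-18:00 (invert busy blocks within the working day).
Pita free: 09:35-15:00, 15:45-18:00.
Emeka ∩ Gabriel: 10:05-13:20, 13:45-15:25, 16:20-17:10.
Emeka ∩ Gabriel ∩ Kira: 10:05-13:20, 13:45-14:45, 16:45-17:10.
Emeka ∩ Gabriel ∩ Kira ∩ Sven: 10:05-13:20, 13:45-14:45, 16:45-17:10.
Emeka ∩ Gabriel ∩ Kira ∩ Sven ∩ Ben: 10:05-13:20, 13:45-14:45, 16:45-17:10.
Emeka ∩ Gabriel ∩ Kira ∩ Sven ∩ Ben ∩ Vanya: 10:40-13:20, 13:45-14:45, 16:50-17:10.
Emeka ∩ Gabriel ∩ Kira ∩ Sven ∩ Ben ∩ Vanya ∩ Pita: 10:40-13:20, 13:45-14:45, 16:50-17:10.
The first common window of at least 40 minutes is 10:40-13:20, so the earliest start is 10:40.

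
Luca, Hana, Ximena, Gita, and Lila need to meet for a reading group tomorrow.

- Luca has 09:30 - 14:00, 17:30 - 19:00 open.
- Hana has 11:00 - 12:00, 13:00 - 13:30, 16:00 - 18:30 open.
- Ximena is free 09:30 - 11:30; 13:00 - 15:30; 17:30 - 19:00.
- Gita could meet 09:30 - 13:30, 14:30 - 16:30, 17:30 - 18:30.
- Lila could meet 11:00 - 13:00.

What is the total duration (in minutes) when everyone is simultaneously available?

Luca ∩ Hana: 11:00-12:00, 13:00-13:30, 17:30-18:30.
Luca ∩ Hana ∩ Ximena: 11:00-11:30, 13:00-13:30, 17:30-18:30.
Luca ∩ Hana ∩ Ximena ∩ Gita: 11:00-11:30, 13:00-13:30, 17:30-18:30.
Luca ∩ Hana ∩ Ximena ∩ Gita ∩ Lila: 11:00-11:30.
That's a single block of 30 minutes.

30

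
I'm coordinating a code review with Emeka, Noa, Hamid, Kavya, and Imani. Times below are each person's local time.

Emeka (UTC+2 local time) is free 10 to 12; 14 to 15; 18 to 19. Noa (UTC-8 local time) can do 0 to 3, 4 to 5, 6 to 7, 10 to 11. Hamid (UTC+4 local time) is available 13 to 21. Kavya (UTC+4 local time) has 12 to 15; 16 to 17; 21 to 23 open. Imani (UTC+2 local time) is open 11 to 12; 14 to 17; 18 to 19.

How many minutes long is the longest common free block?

Emeka in UTC: 08:00-10:00, 12:00-13:00, 16:00-17:00 (subtract 2h to convert from UTC+2).
Noa in UTC: 08:00-11:00, 12:00-13:00, 14:00-15:00, 18:00-19:00 (add 8h to convert from UTC-8).
Hamid in UTC: 09:00-17:00 (subtract 4h to convert from UTC+4).
Kavya in UTC: 08:00-11:00, 12:00-13:00, 17:00-19:00 (subtract 4h to convert from UTC+4).
Imani in UTC: 09:00-10:00, 12:00-15:00, 16:00-17:00 (subtract 2h to convert from UTC+2).
Emeka ∩ Noa: 08:00-10:00, 12:00-13:00.
Emeka ∩ Noa ∩ Hamid: 09:00-10:00, 12:00-13:00.
Emeka ∩ Noa ∩ Hamid ∩ Kavya: 09:00-10:00, 12:00-13:00.
Emeka ∩ Noa ∩ Hamid ∩ Kavya ∩ Imani: 09:00-10:00, 12:00-13:00.
Those are the intersection windows.
The longest is 09:00-10:00 at 60 minutes.

60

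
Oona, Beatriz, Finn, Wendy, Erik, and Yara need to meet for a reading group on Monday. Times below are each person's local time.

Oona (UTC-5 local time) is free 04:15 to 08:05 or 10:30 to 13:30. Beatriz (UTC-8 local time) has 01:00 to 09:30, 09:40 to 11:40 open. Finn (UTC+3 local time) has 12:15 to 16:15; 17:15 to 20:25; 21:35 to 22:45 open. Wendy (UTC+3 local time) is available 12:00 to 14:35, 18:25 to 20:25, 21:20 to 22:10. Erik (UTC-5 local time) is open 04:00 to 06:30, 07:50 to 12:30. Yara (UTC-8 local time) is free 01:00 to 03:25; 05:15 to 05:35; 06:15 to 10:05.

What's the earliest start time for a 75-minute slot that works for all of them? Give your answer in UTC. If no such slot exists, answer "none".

09:15

Oona in UTC: 09:15-13:05, 15:30-18:30 (add 5h to convert from UTC-5).
Beatriz in UTC: 09:00-17:30, 17:40-19:40 (add 8h to convert from UTC-8).
Finn in UTC: 09:15-13:15, 14:15-17:25, 18:35-19:45 (subtract 3h to convert from UTC+3).
Wendy in UTC: 09:00-11:35, 15:25-17:25, 18:20-19:10 (subtract 3h to convert from UTC+3).
Erik in UTC: 09:00-11:30, 12:50-17:30 (add 5h to convert from UTC-5).
Yara in UTC: 09:00-11:25, 13:15-13:35, 14:15-18:05 (add 8h to convert from UTC-8).
Oona ∩ Beatriz: 09:15-13:05, 15:30-17:30, 17:40-18:30.
Oona ∩ Beatriz ∩ Finn: 09:15-13:05, 15:30-17:25.
Oona ∩ Beatriz ∩ Finn ∩ Wendy: 09:15-11:35, 15:30-17:25.
Oona ∩ Beatriz ∩ Finn ∩ Wendy ∩ Erik: 09:15-11:30, 15:30-17:25.
Oona ∩ Beatriz ∩ Finn ∩ Wendy ∩ Erik ∩ Yara: 09:15-11:25, 15:30-17:25.
The first common window of at least 75 minutes is 09:15-11:25, so the earliest start is 09:15.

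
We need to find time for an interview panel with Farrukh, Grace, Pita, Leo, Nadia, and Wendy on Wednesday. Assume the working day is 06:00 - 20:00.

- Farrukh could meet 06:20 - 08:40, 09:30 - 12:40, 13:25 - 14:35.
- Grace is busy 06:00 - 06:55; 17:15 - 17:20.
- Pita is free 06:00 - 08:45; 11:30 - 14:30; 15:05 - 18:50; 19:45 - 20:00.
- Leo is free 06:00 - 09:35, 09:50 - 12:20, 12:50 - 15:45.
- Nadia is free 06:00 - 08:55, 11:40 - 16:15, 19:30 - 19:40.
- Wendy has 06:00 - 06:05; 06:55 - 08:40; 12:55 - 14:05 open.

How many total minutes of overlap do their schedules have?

Farrukh free: 06:20-08:40, 09:30-12:40, 13:25-14:35.
Grace free: 06:55-17:15, 17:20-20:00 (invert busy blocks within the working day).
Pita free: 06:00-08:45, 11:30-14:30, 15:05-18:50, 19:45-20:00.
Leo free: 06:00-09:35, 09:50-12:20, 12:50-15:45.
Nadia free: 06:00-08:55, 11:40-16:15, 19:30-19:40.
Wendy free: 06:00-06:05, 06:55-08:40, 12:55-14:05.
Farrukh ∩ Grace: 06:55-08:40, 09:30-12:40, 13:25-14:35.
Farrukh ∩ Grace ∩ Pita: 06:55-08:40, 11:30-12:40, 13:25-14:30.
Farrukh ∩ Grace ∩ Pita ∩ Leo: 06:55-08:40, 11:30-12:20, 13:25-14:30.
Farrukh ∩ Grace ∩ Pita ∩ Leo ∩ Nadia: 06:55-08:40, 11:40-12:20, 13:25-14:30.
Farrukh ∩ Grace ∩ Pita ∩ Leo ∩ Nadia ∩ Wendy: 06:55-08:40, 13:25-14:05.
Summing the common windows: 105 + 40 = 145 minutes.

145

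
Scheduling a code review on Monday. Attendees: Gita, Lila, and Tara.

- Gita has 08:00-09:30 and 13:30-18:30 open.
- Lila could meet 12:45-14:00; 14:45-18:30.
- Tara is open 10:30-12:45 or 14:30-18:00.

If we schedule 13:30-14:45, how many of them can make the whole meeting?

1

Gita can make the full 13:30-14:45 slot — that's 1.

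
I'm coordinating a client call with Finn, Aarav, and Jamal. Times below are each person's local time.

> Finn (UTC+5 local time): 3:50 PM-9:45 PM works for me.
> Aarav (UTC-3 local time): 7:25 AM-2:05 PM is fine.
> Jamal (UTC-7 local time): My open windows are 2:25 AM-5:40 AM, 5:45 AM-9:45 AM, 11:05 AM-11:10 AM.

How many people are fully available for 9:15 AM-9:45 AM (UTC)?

0

Finn in UTC: 10:50-16:45 (subtract 5h to convert from UTC+5).
Aarav in UTC: 10:25-17:05 (add 3h to convert from UTC-3).
Jamal in UTC: 09:25-12:40, 12:45-16:45, 18:05-18:10 (add 7h to convert from UTC-7).
nobody can make the full 09:15-09:45 slot — that's 0.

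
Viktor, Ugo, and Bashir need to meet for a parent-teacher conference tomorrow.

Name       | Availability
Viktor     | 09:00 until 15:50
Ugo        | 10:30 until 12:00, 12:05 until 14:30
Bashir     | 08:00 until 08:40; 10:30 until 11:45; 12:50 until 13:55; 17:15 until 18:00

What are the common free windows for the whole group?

10:30-11:45, 12:50-13:55

Viktor ∩ Ugo: 10:30-12:00, 12:05-14:30.
Viktor ∩ Ugo ∩ Bashir: 10:30-11:45, 12:50-13:55.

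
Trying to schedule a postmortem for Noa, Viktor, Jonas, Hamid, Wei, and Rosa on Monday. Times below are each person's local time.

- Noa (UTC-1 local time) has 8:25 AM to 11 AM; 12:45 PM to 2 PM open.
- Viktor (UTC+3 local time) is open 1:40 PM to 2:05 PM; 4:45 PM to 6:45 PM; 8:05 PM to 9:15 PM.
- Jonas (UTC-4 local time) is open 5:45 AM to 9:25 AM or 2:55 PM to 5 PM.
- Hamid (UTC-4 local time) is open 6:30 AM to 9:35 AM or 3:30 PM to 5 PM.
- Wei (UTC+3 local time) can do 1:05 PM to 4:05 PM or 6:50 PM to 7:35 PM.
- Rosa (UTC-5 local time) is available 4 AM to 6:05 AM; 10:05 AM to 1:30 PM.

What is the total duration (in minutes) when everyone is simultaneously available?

25

Noa in UTC: 09:25-12:00, 13:45-15:00 (add 1h to convert from UTC-1).
Viktor in UTC: 10:40-11:05, 13:45-15:45, 17:05-18:15 (subtract 3h to convert from UTC+3).
Jonas in UTC: 09:45-13:25, 18:55-21:00 (add 4h to convert from UTC-4).
Hamid in UTC: 10:30-13:35, 19:30-21:00 (add 4h to convert from UTC-4).
Wei in UTC: 10:05-13:05, 15:50-16:35 (subtract 3h to convert from UTC+3).
Rosa in UTC: 09:00-11:05, 15:05-18:30 (add 5h to convert from UTC-5).
Noa ∩ Viktor: 10:40-11:05, 13:45-15:00.
Noa ∩ Viktor ∩ Jonas: 10:40-11:05.
Noa ∩ Viktor ∩ Jonas ∩ Hamid: 10:40-11:05.
Noa ∩ Viktor ∩ Jonas ∩ Hamid ∩ Wei: 10:40-11:05.
Noa ∩ Viktor ∩ Jonas ∩ Hamid ∩ Wei ∩ Rosa: 10:40-11:05.
So the common availability across everyone is 10:40-11:05.
That's a single block of 25 minutes.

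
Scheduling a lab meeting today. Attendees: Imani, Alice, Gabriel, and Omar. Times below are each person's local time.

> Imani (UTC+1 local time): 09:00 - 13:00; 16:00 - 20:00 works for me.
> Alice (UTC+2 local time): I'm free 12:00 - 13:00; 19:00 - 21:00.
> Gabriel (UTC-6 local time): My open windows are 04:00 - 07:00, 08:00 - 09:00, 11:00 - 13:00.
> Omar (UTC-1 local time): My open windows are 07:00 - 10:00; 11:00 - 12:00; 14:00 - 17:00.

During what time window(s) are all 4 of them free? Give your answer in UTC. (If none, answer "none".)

10:00-11:00, 17:00-18:00

Imani in UTC: 08:00-12:00, 15:00-19:00 (subtract 1h to convert from UTC+1).
Alice in UTC: 10:00-11:00, 17:00-19:00 (subtract 2h to convert from UTC+2).
Gabriel in UTC: 10:00-13:00, 14:00-15:00, 17:00-19:00 (add 6h to convert from UTC-6).
Omar in UTC: 08:00-11:00, 12:00-13:00, 15:00-18:00 (add 1h to convert from UTC-1).
Imani ∩ Alice: 10:00-11:00, 17:00-19:00.
Imani ∩ Alice ∩ Gabriel: 10:00-11:00, 17:00-19:00.
Imani ∩ Alice ∩ Gabriel ∩ Omar: 10:00-11:00, 17:00-18:00.
Those are the intersection windows.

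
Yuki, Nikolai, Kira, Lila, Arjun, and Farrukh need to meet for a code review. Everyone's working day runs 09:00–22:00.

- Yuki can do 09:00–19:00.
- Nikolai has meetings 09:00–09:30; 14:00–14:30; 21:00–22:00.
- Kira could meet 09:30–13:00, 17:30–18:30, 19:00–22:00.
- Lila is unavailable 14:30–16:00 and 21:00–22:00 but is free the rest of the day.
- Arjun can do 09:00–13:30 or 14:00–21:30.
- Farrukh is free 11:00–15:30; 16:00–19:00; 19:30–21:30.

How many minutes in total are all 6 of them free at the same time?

Yuki free: 09:00-19:00.
Nikolai free: 09:30-14:00, 14:30-21:00 (invert busy blocks within the working day).
Kira free: 09:30-13:00, 17:30-18:30, 19:00-22:00.
Lila free: 09:00-14:30, 16:00-21:00 (invert busy blocks within the working day).
Arjun free: 09:00-13:30, 14:00-21:30.
Farrukh free: 11:00-15:30, 16:00-19:00, 19:30-21:30.
Yuki ∩ Nikolai: 09:30-14:00, 14:30-19:00.
Yuki ∩ Nikolai ∩ Kira: 09:30-13:00, 17:30-18:30.
Yuki ∩ Nikolai ∩ Kira ∩ Lila: 09:30-13:00, 17:30-18:30.
Yuki ∩ Nikolai ∩ Kira ∩ Lila ∩ Arjun: 09:30-13:00, 17:30-18:30.
Yuki ∩ Nikolai ∩ Kira ∩ Lila ∩ Arjun ∩ Farrukh: 11:00-13:00, 17:30-18:30.
Summing the common windows: 120 + 60 = 180 minutes.

180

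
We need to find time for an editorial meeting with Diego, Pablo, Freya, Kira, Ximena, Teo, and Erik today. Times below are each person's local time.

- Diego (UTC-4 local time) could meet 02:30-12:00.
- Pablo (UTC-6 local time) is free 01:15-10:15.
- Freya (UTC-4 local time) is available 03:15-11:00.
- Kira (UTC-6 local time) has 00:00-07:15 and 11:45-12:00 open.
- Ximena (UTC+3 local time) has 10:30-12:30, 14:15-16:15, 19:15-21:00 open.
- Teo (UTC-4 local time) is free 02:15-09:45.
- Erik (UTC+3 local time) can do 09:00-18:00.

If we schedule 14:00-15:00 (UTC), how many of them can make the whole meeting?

4

Diego in UTC: 06:30-16:00 (add 4h to convert from UTC-4).
Pablo in UTC: 07:15-16:15 (add 6h to convert from UTC-6).
Freya in UTC: 07:15-15:00 (add 4h to convert from UTC-4).
Kira in UTC: 06:00-13:15, 17:45-18:00 (add 6h to convert from UTC-6).
Ximena in UTC: 07:30-09:30, 11:15-13:15, 16:15-18:00 (subtract 3h to convert from UTC+3).
Teo in UTC: 06:15-13:45 (add 4h to convert from UTC-4).
Erik in UTC: 06:00-15:00 (subtract 3h to convert from UTC+3).
Diego, Pablo, Freya, and Erik can make the full 14:00-15:00 slot — that's 4.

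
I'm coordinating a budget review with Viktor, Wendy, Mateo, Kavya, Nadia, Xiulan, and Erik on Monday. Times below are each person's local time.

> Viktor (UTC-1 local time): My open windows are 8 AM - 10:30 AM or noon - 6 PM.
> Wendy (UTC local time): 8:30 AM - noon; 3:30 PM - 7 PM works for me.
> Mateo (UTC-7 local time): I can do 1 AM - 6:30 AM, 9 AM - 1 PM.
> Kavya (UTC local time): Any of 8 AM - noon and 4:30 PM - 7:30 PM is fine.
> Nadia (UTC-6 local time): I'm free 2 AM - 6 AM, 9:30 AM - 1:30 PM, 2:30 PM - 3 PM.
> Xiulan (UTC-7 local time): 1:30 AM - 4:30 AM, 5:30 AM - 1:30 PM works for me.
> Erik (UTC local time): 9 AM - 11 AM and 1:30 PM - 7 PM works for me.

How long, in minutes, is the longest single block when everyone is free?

150

Viktor in UTC: 09:00-11:30, 13:00-19:00 (add 1h to convert from UTC-1).
Wendy in UTC: 08:30-12:00, 15:30-19:00.
Mateo in UTC: 08:00-13:30, 16:00-20:00 (add 7h to convert from UTC-7).
Kavya in UTC: 08:00-12:00, 16:30-19:30.
Nadia in UTC: 08:00-12:00, 15:30-19:30, 20:30-21:00 (add 6h to convert from UTC-6).
Xiulan in UTC: 08:30-11:30, 12:30-20:30 (add 7h to convert from UTC-7).
Erik in UTC: 09:00-11:00, 13:30-19:00.
Viktor ∩ Wendy: 09:00-11:30, 15:30-19:00.
Viktor ∩ Wendy ∩ Mateo: 09:00-11:30, 16:00-19:00.
Viktor ∩ Wendy ∩ Mateo ∩ Kavya: 09:00-11:30, 16:30-19:00.
Viktor ∩ Wendy ∩ Mateo ∩ Kavya ∩ Nadia: 09:00-11:30, 16:30-19:00.
Viktor ∩ Wendy ∩ Mateo ∩ Kavya ∩ Nadia ∩ Xiulan: 09:00-11:30, 16:30-19:00.
Viktor ∩ Wendy ∩ Mateo ∩ Kavya ∩ Nadia ∩ Xiulan ∩ Erik: 09:00-11:00, 16:30-19:00.
The longest is 16:30-19:00 at 150 minutes.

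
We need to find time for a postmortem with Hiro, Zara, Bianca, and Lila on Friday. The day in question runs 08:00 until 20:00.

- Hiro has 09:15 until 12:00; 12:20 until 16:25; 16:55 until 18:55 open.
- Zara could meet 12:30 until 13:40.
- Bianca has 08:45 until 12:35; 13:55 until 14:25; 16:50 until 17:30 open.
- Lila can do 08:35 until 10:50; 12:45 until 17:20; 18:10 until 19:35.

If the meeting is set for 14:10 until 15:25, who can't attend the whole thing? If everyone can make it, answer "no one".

Hiro: free for 14:10-15:25. Zara: not fully free for 14:10-15:25. Bianca: not fully free for 14:10-15:25. Lila: free for 14:10-15:25.

Bianca, Zara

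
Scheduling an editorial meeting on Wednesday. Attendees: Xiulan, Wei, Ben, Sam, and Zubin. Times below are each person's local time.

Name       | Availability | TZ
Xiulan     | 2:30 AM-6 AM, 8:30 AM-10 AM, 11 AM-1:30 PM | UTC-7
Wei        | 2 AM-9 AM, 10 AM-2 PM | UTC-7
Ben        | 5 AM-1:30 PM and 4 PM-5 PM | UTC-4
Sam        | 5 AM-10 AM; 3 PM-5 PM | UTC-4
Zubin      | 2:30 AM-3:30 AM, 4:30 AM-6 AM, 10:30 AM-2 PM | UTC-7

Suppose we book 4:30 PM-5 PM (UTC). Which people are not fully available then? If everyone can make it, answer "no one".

Xiulan in UTC: 09:30-13:00, 15:30-17:00, 18:00-20:30 (add 7h to convert from UTC-7).
Wei in UTC: 09:00-16:00, 17:00-21:00 (add 7h to convert from UTC-7).
Ben in UTC: 09:00-17:30, 20:00-21:00 (add 4h to convert from UTC-4).
Sam in UTC: 09:00-14:00, 19:00-21:00 (add 4h to convert from UTC-4).
Zubin in UTC: 09:30-10:30, 11:30-13:00, 17:30-21:00 (add 7h to convert from UTC-7).
Xiulan: free for 16:30-17:00. Wei: not fully free for 16:30-17:00. Ben: free for 16:30-17:00. Sam: not fully free for 16:30-17:00. Zubin: not fully free for 16:30-17:00.

Sam, Wei, Zubin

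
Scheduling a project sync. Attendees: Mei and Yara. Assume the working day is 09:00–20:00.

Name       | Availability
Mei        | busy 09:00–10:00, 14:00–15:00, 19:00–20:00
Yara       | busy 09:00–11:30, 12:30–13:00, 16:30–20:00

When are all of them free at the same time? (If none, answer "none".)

Mei free: 10:00-14:00, 15:00-19:00 (invert busy blocks within the working day).
Yara free: 11:30-12:30, 13:00-16:30 (invert busy blocks within the working day).
Mei ∩ Yara: 11:30-12:30, 13:00-14:00, 15:00-16:30.
Those are the intersection windows.

11:30-12:30, 13:00-14:00, 15:00-16:30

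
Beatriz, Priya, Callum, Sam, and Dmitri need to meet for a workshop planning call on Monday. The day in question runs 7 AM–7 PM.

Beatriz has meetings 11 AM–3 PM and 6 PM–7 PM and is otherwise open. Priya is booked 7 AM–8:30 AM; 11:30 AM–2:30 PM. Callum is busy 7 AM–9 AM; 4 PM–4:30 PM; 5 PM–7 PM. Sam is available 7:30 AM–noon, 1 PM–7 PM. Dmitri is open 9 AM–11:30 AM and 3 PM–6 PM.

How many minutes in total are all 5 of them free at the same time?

Beatriz free: 07:00-11:00, 15:00-18:00 (invert busy blocks within the working day).
Priya free: 08:30-11:30, 14:30-19:00 (invert busy blocks within the working day).
Callum free: 09:00-16:00, 16:30-17:00 (invert busy blocks within the working day).
Sam free: 07:30-12:00, 13:00-19:00.
Dmitri free: 09:00-11:30, 15:00-18:00.
Beatriz ∩ Priya: 08:30-11:00, 15:00-18:00.
Beatriz ∩ Priya ∩ Callum: 09:00-11:00, 15:00-16:00, 16:30-17:00.
Beatriz ∩ Priya ∩ Callum ∩ Sam: 09:00-11:00, 15:00-16:00, 16:30-17:00.
Beatriz ∩ Priya ∩ Callum ∩ Sam ∩ Dmitri: 09:00-11:00, 15:00-16:00, 16:30-17:00.
Summing the common windows: 120 + 60 + 30 = 210 minutes.

210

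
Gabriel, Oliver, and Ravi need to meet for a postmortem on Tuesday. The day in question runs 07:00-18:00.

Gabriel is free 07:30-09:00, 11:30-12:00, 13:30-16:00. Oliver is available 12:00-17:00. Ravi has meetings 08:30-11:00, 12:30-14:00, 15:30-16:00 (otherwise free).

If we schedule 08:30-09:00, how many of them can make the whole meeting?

1

Gabriel free: 07:30-09:00, 11:30-12:00, 13:30-16:00.
Oliver free: 12:00-17:00.
Ravi free: 07:00-08:30, 11:00-12:30, 14:00-15:30, 16:00-18:00 (invert busy blocks within the working day).
Gabriel can make the full 08:30-09:00 slot — that's 1.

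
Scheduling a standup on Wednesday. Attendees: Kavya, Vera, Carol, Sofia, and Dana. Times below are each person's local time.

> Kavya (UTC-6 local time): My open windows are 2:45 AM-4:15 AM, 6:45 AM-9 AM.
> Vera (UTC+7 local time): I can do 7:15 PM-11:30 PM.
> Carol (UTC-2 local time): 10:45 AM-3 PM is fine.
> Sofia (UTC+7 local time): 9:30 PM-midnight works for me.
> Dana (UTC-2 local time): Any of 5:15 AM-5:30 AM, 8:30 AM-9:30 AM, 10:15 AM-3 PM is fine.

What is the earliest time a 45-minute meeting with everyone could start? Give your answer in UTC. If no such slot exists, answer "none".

Kavya in UTC: 08:45-10:15, 12:45-15:00 (add 6h to convert from UTC-6).
Vera in UTC: 12:15-16:30 (subtract 7h to convert from UTC+7).
Carol in UTC: 12:45-17:00 (add 2h to convert from UTC-2).
Sofia in UTC: 14:30-17:00 (subtract 7h to convert from UTC+7).
Dana in UTC: 07:15-07:30, 10:30-11:30, 12:15-17:00 (add 2h to convert from UTC-2).
Kavya ∩ Vera: 12:45-15:00.
Kavya ∩ Vera ∩ Carol: 12:45-15:00.
Kavya ∩ Vera ∩ Carol ∩ Sofia: 14:30-15:00.
Kavya ∩ Vera ∩ Carol ∩ Sofia ∩ Dana: 14:30-15:00.
No common window is at least 45 minutes long.

none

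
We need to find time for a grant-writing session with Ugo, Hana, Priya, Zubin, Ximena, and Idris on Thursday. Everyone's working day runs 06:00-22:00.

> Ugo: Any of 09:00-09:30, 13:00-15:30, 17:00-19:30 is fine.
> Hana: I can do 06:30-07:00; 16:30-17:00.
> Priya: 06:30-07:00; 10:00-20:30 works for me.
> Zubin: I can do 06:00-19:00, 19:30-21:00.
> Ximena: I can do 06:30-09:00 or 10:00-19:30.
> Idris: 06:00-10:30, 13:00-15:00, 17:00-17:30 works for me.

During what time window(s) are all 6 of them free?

Ugo ∩ Hana: ∅.
Ugo ∩ Hana ∩ Priya: ∅.
Ugo ∩ Hana ∩ Priya ∩ Zubin: ∅.
Ugo ∩ Hana ∩ Priya ∩ Zubin ∩ Ximena: ∅.
Ugo ∩ Hana ∩ Priya ∩ Zubin ∩ Ximena ∩ Idris: ∅.
There is no time when everyone is free.

none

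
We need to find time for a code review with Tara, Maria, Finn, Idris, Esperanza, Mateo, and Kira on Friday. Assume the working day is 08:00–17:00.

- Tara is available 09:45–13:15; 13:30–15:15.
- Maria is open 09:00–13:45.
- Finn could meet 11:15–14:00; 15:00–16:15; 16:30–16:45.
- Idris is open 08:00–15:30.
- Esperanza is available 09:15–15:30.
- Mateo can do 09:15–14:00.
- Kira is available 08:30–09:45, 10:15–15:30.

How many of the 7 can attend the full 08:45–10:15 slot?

Idris can make the full 08:45-10:15 slot — that's 1.

1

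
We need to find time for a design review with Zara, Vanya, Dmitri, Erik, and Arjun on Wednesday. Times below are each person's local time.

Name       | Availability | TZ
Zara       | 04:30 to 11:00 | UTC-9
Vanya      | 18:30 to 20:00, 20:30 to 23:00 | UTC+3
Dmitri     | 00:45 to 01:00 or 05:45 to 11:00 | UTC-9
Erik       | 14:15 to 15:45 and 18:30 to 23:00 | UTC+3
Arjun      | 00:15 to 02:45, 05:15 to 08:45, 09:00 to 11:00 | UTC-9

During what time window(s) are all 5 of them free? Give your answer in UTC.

Zara in UTC: 13:30-20:00 (add 9h to convert from UTC-9).
Vanya in UTC: 15:30-17:00, 17:30-20:00 (subtract 3h to convert from UTC+3).
Dmitri in UTC: 09:45-10:00, 14:45-20:00 (add 9h to convert from UTC-9).
Erik in UTC: 11:15-12:45, 15:30-20:00 (subtract 3h to convert from UTC+3).
Arjun in UTC: 09:15-11:45, 14:15-17:45, 18:00-20:00 (add 9h to convert from UTC-9).
Zara ∩ Vanya: 15:30-17:00, 17:30-20:00.
Zara ∩ Vanya ∩ Dmitri: 15:30-17:00, 17:30-20:00.
Zara ∩ Vanya ∩ Dmitri ∩ Erik: 15:30-17:00, 17:30-20:00.
Zara ∩ Vanya ∩ Dmitri ∩ Erik ∩ Arjun: 15:30-17:00, 17:30-17:45, 18:00-20:00.

15:30-17:00, 17:30-17:45, 18:00-20:00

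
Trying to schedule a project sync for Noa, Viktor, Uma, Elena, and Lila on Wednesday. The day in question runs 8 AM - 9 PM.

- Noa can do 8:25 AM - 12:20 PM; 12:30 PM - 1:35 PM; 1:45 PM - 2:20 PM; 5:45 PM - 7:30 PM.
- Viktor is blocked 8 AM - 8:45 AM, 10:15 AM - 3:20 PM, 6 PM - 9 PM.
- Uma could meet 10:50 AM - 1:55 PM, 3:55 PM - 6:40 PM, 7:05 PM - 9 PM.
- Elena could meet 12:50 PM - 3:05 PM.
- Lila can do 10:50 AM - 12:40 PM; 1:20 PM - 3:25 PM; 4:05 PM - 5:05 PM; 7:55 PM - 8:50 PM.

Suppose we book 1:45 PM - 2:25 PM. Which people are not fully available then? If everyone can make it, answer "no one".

Noa, Uma, Viktor

Noa free: 08:25-12:20, 12:30-13:35, 13:45-14:20, 17:45-19:30.
Viktor free: 08:45-10:15, 15:20-18:00 (invert busy blocks within the working day).
Uma free: 10:50-13:55, 15:55-18:40, 19:05-21:00.
Elena free: 12:50-15:05.
Lila free: 10:50-12:40, 13:20-15:25, 16:05-17:05, 19:55-20:50.
Noa: not fully free for 13:45-14:25. Viktor: not fully free for 13:45-14:25. Uma: not fully free for 13:45-14:25. Elena: free for 13:45-14:25. Lila: free for 13:45-14:25.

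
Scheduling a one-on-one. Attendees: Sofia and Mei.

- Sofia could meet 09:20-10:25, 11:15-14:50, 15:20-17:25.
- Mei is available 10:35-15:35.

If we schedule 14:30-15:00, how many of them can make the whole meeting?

Mei can make the full 14:30-15:00 slot — that's 1.

1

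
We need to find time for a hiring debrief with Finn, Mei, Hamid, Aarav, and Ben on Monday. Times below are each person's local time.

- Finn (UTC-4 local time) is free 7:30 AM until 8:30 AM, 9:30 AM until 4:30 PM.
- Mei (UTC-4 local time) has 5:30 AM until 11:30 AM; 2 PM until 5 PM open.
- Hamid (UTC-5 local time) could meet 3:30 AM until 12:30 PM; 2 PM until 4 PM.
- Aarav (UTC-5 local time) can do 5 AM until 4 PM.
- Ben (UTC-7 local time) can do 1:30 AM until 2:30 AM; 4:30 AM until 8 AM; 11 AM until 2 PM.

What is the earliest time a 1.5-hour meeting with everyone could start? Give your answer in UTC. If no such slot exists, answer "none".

13:30

Finn in UTC: 11:30-12:30, 13:30-20:30 (add 4h to convert from UTC-4).
Mei in UTC: 09:30-15:30, 18:00-21:00 (add 4h to convert from UTC-4).
Hamid in UTC: 08:30-17:30, 19:00-21:00 (add 5h to convert from UTC-5).
Aarav in UTC: 10:00-21:00 (add 5h to convert from UTC-5).
Ben in UTC: 08:30-09:30, 11:30-15:00, 18:00-21:00 (add 7h to convert from UTC-7).
Finn ∩ Mei: 11:30-12:30, 13:30-15:30, 18:00-20:30.
Finn ∩ Mei ∩ Hamid: 11:30-12:30, 13:30-15:30, 19:00-20:30.
Finn ∩ Mei ∩ Hamid ∩ Aarav: 11:30-12:30, 13:30-15:30, 19:00-20:30.
Finn ∩ Mei ∩ Hamid ∩ Aarav ∩ Ben: 11:30-12:30, 13:30-15:00, 19:00-20:30.
The first common window of at least 90 minutes is 13:30-15:00, so the earliest start is 13:30.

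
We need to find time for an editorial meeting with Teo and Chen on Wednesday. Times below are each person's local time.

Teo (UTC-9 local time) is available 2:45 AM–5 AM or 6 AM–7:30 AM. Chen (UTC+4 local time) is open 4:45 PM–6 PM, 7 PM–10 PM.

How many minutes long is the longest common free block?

Teo in UTC: 11:45-14:00, 15:00-16:30 (add 9h to convert from UTC-9).
Chen in UTC: 12:45-14:00, 15:00-18:00 (subtract 4h to convert from UTC+4).
Teo ∩ Chen: 12:45-14:00, 15:00-16:30.
The longest is 15:00-16:30 at 90 minutes.

90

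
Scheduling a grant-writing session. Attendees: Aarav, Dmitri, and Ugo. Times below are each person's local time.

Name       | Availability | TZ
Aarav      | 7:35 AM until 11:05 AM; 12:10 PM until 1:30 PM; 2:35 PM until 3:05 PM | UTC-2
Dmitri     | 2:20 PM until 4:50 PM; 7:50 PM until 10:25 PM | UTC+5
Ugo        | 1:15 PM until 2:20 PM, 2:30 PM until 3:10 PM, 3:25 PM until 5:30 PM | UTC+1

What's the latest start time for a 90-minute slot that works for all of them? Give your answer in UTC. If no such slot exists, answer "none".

none

Aarav in UTC: 09:35-13:05, 14:10-15:30, 16:35-17:05 (add 2h to convert from UTC-2).
Dmitri in UTC: 09:20-11:50, 14:50-17:25 (subtract 5h to convert from UTC+5).
Ugo in UTC: 12:15-13:20, 13:30-14:10, 14:25-16:30 (subtract 1h to convert from UTC+1).
Aarav ∩ Dmitri: 09:35-11:50, 14:50-15:30, 16:35-17:05.
Aarav ∩ Dmitri ∩ Ugo: 14:50-15:30.
No common window is at least 90 minutes long.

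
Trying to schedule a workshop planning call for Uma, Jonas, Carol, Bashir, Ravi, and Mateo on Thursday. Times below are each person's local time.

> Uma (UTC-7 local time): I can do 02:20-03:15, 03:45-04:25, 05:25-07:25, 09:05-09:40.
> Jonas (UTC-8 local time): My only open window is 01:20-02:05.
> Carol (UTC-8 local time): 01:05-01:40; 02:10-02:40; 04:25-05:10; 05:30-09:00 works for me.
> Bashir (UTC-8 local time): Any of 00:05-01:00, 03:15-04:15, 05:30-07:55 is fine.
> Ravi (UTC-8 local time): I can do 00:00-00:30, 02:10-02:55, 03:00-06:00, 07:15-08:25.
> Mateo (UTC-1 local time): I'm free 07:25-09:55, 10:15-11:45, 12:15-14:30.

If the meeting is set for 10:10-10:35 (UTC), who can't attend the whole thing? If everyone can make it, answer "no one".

Bashir, Jonas, Uma

Uma in UTC: 09:20-10:15, 10:45-11:25, 12:25-14:25, 16:05-16:40 (add 7h to convert from UTC-7).
Jonas in UTC: 09:20-10:05 (add 8h to convert from UTC-8).
Carol in UTC: 09:05-09:40, 10:10-10:40, 12:25-13:10, 13:30-17:00 (add 8h to convert from UTC-8).
Bashir in UTC: 08:05-09:00, 11:15-12:15, 13:30-15:55 (add 8h to convert from UTC-8).
Ravi in UTC: 08:00-08:30, 10:10-10:55, 11:00-14:00, 15:15-16:25 (add 8h to convert from UTC-8).
Mateo in UTC: 08:25-10:55, 11:15-12:45, 13:15-15:30 (add 1h to convert from UTC-1).
Uma: not fully free for 10:10-10:35. Jonas: not fully free for 10:10-10:35. Carol: free for 10:10-10:35. Bashir: not fully free for 10:10-10:35. Ravi: free for 10:10-10:35. Mateo: free for 10:10-10:35.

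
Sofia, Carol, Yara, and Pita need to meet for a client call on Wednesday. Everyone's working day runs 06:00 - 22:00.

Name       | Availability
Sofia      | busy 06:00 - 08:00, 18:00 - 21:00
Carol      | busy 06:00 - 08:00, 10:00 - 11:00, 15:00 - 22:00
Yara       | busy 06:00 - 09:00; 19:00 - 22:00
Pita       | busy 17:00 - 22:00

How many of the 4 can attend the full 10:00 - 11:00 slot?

Sofia free: 08:00-18:00, 21:00-22:00 (invert busy blocks within the working day).
Carol free: 08:00-10:00, 11:00-15:00 (invert busy blocks within the working day).
Yara free: 09:00-19:00 (invert busy blocks within the working day).
Pita free: 06:00-17:00 (invert busy blocks within the working day).
Sofia, Yara, and Pita can make the full 10:00-11:00 slot — that's 3.

3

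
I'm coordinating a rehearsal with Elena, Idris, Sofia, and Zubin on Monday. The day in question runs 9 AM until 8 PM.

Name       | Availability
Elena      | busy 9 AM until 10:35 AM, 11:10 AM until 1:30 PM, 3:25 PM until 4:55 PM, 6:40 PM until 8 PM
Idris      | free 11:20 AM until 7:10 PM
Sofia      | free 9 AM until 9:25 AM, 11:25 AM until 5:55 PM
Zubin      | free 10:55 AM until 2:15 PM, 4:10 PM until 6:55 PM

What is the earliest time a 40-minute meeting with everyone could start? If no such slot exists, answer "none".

13:30

Elena free: 10:35-11:10, 13:30-15:25, 16:55-18:40 (invert busy blocks within the working day).
Idris free: 11:20-19:10.
Sofia free: 09:00-09:25, 11:25-17:55.
Zubin free: 10:55-14:15, 16:10-18:55.
Elena ∩ Idris: 13:30-15:25, 16:55-18:40.
Elena ∩ Idris ∩ Sofia: 13:30-15:25, 16:55-17:55.
Elena ∩ Idris ∩ Sofia ∩ Zubin: 13:30-14:15, 16:55-17:55.
So the common availability across everyone is 13:30-14:15, 16:55-17:55.
The first common window of at least 40 minutes is 13:30-14:15, so the earliest start is 13:30.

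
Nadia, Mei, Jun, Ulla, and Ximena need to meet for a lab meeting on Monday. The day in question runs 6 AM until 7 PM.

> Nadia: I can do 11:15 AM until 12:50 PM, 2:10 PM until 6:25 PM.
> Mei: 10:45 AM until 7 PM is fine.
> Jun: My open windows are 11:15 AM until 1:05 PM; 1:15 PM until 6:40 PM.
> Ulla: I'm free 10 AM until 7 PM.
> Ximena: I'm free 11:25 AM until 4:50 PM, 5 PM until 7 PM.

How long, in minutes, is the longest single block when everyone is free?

160

Nadia ∩ Mei: 11:15-12:50, 14:10-18:25.
Nadia ∩ Mei ∩ Jun: 11:15-12:50, 14:10-18:25.
Nadia ∩ Mei ∩ Jun ∩ Ulla: 11:15-12:50, 14:10-18:25.
Nadia ∩ Mei ∩ Jun ∩ Ulla ∩ Ximena: 11:25-12:50, 14:10-16:50, 17:00-18:25.
The longest is 14:10-16:50 at 160 minutes.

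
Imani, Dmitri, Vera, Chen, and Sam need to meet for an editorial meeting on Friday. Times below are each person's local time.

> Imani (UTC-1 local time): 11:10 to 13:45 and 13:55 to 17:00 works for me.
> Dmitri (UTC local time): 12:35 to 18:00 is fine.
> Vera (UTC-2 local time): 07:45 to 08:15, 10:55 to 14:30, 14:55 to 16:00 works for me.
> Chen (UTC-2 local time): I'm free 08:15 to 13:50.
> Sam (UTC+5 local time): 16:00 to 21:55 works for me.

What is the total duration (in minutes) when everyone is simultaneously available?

165

Imani in UTC: 12:10-14:45, 14:55-18:00 (add 1h to convert from UTC-1).
Dmitri in UTC: 12:35-18:00.
Vera in UTC: 09:45-10:15, 12:55-16:30, 16:55-18:00 (add 2h to convert from UTC-2).
Chen in UTC: 10:15-15:50 (add 2h to convert from UTC-2).
Sam in UTC: 11:00-16:55 (subtract 5h to convert from UTC+5).
Imani ∩ Dmitri: 12:35-14:45, 14:55-18:00.
Imani ∩ Dmitri ∩ Vera: 12:55-14:45, 14:55-16:30, 16:55-18:00.
Imani ∩ Dmitri ∩ Vera ∩ Chen: 12:55-14:45, 14:55-15:50.
Imani ∩ Dmitri ∩ Vera ∩ Chen ∩ Sam: 12:55-14:45, 14:55-15:50.
Summing the common windows: 110 + 55 = 165 minutes.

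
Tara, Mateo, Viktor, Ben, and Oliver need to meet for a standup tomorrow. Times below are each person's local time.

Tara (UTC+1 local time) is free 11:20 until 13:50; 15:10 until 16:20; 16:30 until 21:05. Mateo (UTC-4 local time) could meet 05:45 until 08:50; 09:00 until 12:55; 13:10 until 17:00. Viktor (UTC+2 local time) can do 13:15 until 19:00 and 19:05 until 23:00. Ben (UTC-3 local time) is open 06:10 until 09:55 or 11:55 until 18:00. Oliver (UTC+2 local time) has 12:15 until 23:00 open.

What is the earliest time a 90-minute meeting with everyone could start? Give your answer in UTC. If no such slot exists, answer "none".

Tara in UTC: 10:20-12:50, 14:10-15:20, 15:30-20:05 (subtract 1h to convert from UTC+1).
Mateo in UTC: 09:45-12:50, 13:00-16:55, 17:10-21:00 (add 4h to convert from UTC-4).
Viktor in UTC: 11:15-17:00, 17:05-21:00 (subtract 2h to convert from UTC+2).
Ben in UTC: 09:10-12:55, 14:55-21:00 (add 3h to convert from UTC-3).
Oliver in UTC: 10:15-21:00 (subtract 2h to convert from UTC+2).
Tara ∩ Mateo: 10:20-12:50, 14:10-15:20, 15:30-16:55, 17:10-20:05.
Tara ∩ Mateo ∩ Viktor: 11:15-12:50, 14:10-15:20, 15:30-16:55, 17:10-20:05.
Tara ∩ Mateo ∩ Viktor ∩ Ben: 11:15-12:50, 14:55-15:20, 15:30-16:55, 17:10-20:05.
Tara ∩ Mateo ∩ Viktor ∩ Ben ∩ Oliver: 11:15-12:50, 14:55-15:20, 15:30-16:55, 17:10-20:05.
The first common window of at least 90 minutes is 11:15-12:50, so the earliest start is 11:15.

11:15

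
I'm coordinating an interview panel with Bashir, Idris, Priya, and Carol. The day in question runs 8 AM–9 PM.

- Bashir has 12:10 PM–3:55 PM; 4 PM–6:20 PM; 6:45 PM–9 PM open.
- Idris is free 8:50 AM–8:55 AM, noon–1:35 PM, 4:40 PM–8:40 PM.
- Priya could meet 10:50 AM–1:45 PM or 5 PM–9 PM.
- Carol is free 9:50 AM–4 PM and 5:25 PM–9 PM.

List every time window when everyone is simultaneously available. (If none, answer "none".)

Bashir ∩ Idris: 12:10-13:35, 16:40-18:20, 18:45-20:40.
Bashir ∩ Idris ∩ Priya: 12:10-13:35, 17:00-18:20, 18:45-20:40.
Bashir ∩ Idris ∩ Priya ∩ Carol: 12:10-13:35, 17:25-18:20, 18:45-20:40.

12:10-13:35, 17:25-18:20, 18:45-20:40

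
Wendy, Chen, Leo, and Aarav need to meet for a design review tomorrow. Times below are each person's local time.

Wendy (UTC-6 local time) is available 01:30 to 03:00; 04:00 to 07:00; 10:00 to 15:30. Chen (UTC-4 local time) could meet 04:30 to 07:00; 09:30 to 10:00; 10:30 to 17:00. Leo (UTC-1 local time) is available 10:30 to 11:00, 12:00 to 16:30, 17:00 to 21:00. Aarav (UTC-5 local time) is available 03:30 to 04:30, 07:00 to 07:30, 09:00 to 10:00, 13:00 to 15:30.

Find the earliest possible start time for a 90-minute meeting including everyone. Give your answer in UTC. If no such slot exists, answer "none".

18:00

Wendy in UTC: 07:30-09:00, 10:00-13:00, 16:00-21:30 (add 6h to convert from UTC-6).
Chen in UTC: 08:30-11:00, 13:30-14:00, 14:30-21:00 (add 4h to convert from UTC-4).
Leo in UTC: 11:30-12:00, 13:00-17:30, 18:00-22:00 (add 1h to convert from UTC-1).
Aarav in UTC: 08:30-09:30, 12:00-12:30, 14:00-15:00, 18:00-20:30 (add 5h to convert from UTC-5).
Wendy ∩ Chen: 08:30-09:00, 10:00-11:00, 16:00-21:00.
Wendy ∩ Chen ∩ Leo: 16:00-17:30, 18:00-21:00.
Wendy ∩ Chen ∩ Leo ∩ Aarav: 18:00-20:30.
The first common window of at least 90 minutes is 18:00-20:30, so the earliest start is 18:00.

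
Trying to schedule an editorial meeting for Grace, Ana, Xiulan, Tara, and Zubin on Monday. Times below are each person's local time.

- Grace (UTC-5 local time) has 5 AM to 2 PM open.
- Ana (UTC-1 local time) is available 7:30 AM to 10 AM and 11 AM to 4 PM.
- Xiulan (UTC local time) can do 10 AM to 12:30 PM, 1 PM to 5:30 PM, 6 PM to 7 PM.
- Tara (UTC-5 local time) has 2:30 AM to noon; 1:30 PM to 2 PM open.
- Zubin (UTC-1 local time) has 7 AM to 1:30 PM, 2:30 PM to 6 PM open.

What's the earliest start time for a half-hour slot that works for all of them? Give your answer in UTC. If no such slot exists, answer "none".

10:00

Grace in UTC: 10:00-19:00 (add 5h to convert from UTC-5).
Ana in UTC: 08:30-11:00, 12:00-17:00 (add 1h to convert from UTC-1).
Xiulan in UTC: 10:00-12:30, 13:00-17:30, 18:00-19:00.
Tara in UTC: 07:30-17:00, 18:30-19:00 (add 5h to convert from UTC-5).
Zubin in UTC: 08:00-14:30, 15:30-19:00 (add 1h to convert from UTC-1).
Grace ∩ Ana: 10:00-11:00, 12:00-17:00.
Grace ∩ Ana ∩ Xiulan: 10:00-11:00, 12:00-12:30, 13:00-17:00.
Grace ∩ Ana ∩ Xiulan ∩ Tara: 10:00-11:00, 12:00-12:30, 13:00-17:00.
Grace ∩ Ana ∩ Xiulan ∩ Tara ∩ Zubin: 10:00-11:00, 12:00-12:30, 13:00-14:30, 15:30-17:00.
Those are the intersection windows.
The first common window of at least 30 minutes is 10:00-11:00, so the earliest start is 10:00.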